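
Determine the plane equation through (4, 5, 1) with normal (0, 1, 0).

The plane through P with normal n = (a, b, c) satisfies n·(r - P) = 0,
i.e. ax + by + cz = a·x₀ + b·y₀ + c·z₀.
d = 0·4 + 1·5 + 0·1
  = 0 + 5 + 0
  = 5
Equation: y = 5

y = 5


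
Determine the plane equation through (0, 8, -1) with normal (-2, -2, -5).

The plane through P with normal n = (a, b, c) satisfies n·(r - P) = 0,
i.e. ax + by + cz = a·x₀ + b·y₀ + c·z₀.
d = (-2)·0 + (-2)·8 + (-5)·(-1)
  = 0 - 16 + 5
  = -11
Equation: -2x - 2y - 5z = -11

-2x - 2y - 5z = -11


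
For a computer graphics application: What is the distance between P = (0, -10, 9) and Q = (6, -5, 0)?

d = √[(x₂-x₁)² + (y₂-y₁)² + (z₂-z₁)²]
  = √[6² + 5² + (-9)²]
  = √[36 + 25 + 81]
  = √142
  ≈ 11.92

11.92


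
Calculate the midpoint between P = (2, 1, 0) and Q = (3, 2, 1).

M = ((x₁+x₂)/2, (y₁+y₂)/2, (z₁+z₂)/2)
  = ((2 + 3)/2, (1 + 2)/2, (0 + 1)/2)
  = (5/2, 3/2, 1/2)
  = (2.5, 1.5, 0.5)

(2.5, 1.5, 0.5)


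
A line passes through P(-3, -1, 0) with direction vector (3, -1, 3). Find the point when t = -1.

P(t) = P + t·d
  = (-3 + 3·(-1), -1 + (-1)·(-1), 0 + 3·(-1))
  = (-3 - 3, -1 + 1, 0 - 3)
  = (-6, 0, -3)

(-6, 0, -3)


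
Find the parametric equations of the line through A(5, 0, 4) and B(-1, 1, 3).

Direction vector d = B - A = (-1 - 5, 1 + 0, 3 - 4) = (-6, 1, -1)
Parametric form r = A + t·d:
x = 5 - 6t, y = 0 + t, z = 4 - t

x = 5 - 6t, y = 0 + t, z = 4 - t


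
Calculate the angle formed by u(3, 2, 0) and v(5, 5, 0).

u·v = 3·5 + 2·5 + 0·0 = 15 + 10 + 0 = 25
|u| = √(3² + 2² + 0²) = √13 ≈ 3.606
|v| = √(5² + 5² + 0²) = √50 ≈ 7.071
cos θ = (u·v)/(|u||v|) = 25/(3.606·7.071) ≈ 0.9806
θ = arccos(0.9806) ≈ 11.31°

11.31°


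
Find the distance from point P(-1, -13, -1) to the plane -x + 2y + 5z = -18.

distance = |a·x₀ + b·y₀ + c·z₀ - d| / √(a² + b² + c²)
  = |(-1)·(-1) + 2·(-13) + 5·(-1) - (-18)| / √((-1)² + 2² + 5²)
  = |1 - 26 - 5 + 18| / √(1 + 4 + 25)
  = |-12| / √30
  = 12 / 5.477
  ≈ 2.191

2.191


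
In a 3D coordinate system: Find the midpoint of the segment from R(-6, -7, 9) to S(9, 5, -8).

M = ((x₁+x₂)/2, (y₁+y₂)/2, (z₁+z₂)/2)
  = ((-6 + 9)/2, (-7 + 5)/2, (9 - 8)/2)
  = (3/2, -2/2, 1/2)
  = (1.5, -1, 0.5)

(1.5, -1, 0.5)


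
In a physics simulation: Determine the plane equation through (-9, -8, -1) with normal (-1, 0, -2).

The plane through P with normal n = (a, b, c) satisfies n·(r - P) = 0,
i.e. ax + by + cz = a·x₀ + b·y₀ + c·z₀.
d = (-1)·(-9) + 0·(-8) + (-2)·(-1)
  = 9 + 0 + 2
  = 11
Equation: -x - 2z = 11

-x - 2z = 11


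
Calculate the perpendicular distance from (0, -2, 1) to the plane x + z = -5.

distance = |a·x₀ + b·y₀ + c·z₀ - d| / √(a² + b² + c²)
  = |1·0 + 0·(-2) + 1·1 - (-5)| / √(1² + 0² + 1²)
  = |0 + 0 + 1 + 5| / √(1 + 0 + 1)
  = |6| / √2
  = 6 / 1.414
  ≈ 4.243

4.243


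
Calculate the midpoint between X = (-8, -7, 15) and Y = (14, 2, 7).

M = ((x₁+x₂)/2, (y₁+y₂)/2, (z₁+z₂)/2)
  = ((-8 + 14)/2, (-7 + 2)/2, (15 + 7)/2)
  = (6/2, -5/2, 22/2)
  = (3, -2.5, 11)

(3, -2.5, 11)


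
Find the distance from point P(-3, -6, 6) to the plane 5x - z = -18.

distance = |a·x₀ + b·y₀ + c·z₀ - d| / √(a² + b² + c²)
  = |5·(-3) + 0·(-6) + (-1)·6 - (-18)| / √(5² + 0² + (-1)²)
  = |-15 + 0 - 6 + 18| / √(25 + 0 + 1)
  = |-3| / √26
  = 3 / 5.099
  ≈ 0.5883

0.5883


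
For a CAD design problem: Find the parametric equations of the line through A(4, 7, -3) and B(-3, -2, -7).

Direction vector d = B - A = (-3 - 4, -2 - 7, -7 + 3) = (-7, -9, -4)
Parametric form r = A + t·d:
x = 4 - 7t, y = 7 - 9t, z = -3 - 4t

x = 4 - 7t, y = 7 - 9t, z = -3 - 4t


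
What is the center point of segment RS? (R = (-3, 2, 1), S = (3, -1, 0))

M = ((x₁+x₂)/2, (y₁+y₂)/2, (z₁+z₂)/2)
  = ((-3 + 3)/2, (2 - 1)/2, (1 + 0)/2)
  = (0/2, 1/2, 1/2)
  = (0, 0.5, 0.5)

(0, 0.5, 0.5)


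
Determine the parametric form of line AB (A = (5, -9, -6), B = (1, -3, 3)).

Direction vector d = B - A = (1 - 5, -3 + 9, 3 + 6) = (-4, 6, 9)
Parametric form r = A + t·d:
x = 5 - 4t, y = -9 + 6t, z = -6 + 9t

x = 5 - 4t, y = -9 + 6t, z = -6 + 9t


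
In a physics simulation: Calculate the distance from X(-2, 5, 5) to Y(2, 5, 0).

d = √[(x₂-x₁)² + (y₂-y₁)² + (z₂-z₁)²]
  = √[4² + 0² + (-5)²]
  = √[16 + 0 + 25]
  = √41
  ≈ 6.403

6.403


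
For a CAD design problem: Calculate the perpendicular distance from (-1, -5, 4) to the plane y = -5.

distance = |a·x₀ + b·y₀ + c·z₀ - d| / √(a² + b² + c²)
  = |0·(-1) + 1·(-5) + 0·4 - (-5)| / √(0² + 1² + 0²)
  = |0 - 5 + 0 + 5| / √(0 + 1 + 0)
  = |0| / √1
  = 0 / 1
  ≈ 0

0


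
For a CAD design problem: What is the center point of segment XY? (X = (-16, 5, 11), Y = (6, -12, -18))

M = ((x₁+x₂)/2, (y₁+y₂)/2, (z₁+z₂)/2)
  = ((-16 + 6)/2, (5 - 12)/2, (11 - 18)/2)
  = (-10/2, -7/2, -7/2)
  = (-5, -3.5, -3.5)

(-5, -3.5, -3.5)


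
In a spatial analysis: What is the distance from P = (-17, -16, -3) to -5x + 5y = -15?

distance = |a·x₀ + b·y₀ + c·z₀ - d| / √(a² + b² + c²)
  = |(-5)·(-17) + 5·(-16) + 0·(-3) - (-15)| / √((-5)² + 5² + 0²)
  = |85 - 80 + 0 + 15| / √(25 + 25 + 0)
  = |20| / √50
  = 20 / 7.071
  ≈ 2.828

2.828


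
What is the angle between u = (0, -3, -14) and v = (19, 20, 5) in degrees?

u·v = 0·19 + (-3)·20 + (-14)·5 = 0 - 60 - 70 = -130
|u| = √(0² + (-3)² + (-14)²) = √205 ≈ 14.32
|v| = √(19² + 20² + 5²) = √786 ≈ 28.04
cos θ = (u·v)/(|u||v|) = -130/(14.32·28.04) ≈ -0.3239
θ = arccos(-0.3239) ≈ 108.9°

108.9°


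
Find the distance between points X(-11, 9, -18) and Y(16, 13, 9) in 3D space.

d = √[(x₂-x₁)² + (y₂-y₁)² + (z₂-z₁)²]
  = √[27² + 4² + 27²]
  = √[729 + 16 + 729]
  = √1474
  ≈ 38.39

38.39


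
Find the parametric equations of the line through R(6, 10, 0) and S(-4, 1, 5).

Direction vector d = S - R = (-4 - 6, 1 - 10, 5 + 0) = (-10, -9, 5)
Parametric form r = R + t·d:
x = 6 - 10t, y = 10 - 9t, z = 0 + 5t

x = 6 - 10t, y = 10 - 9t, z = 0 + 5t


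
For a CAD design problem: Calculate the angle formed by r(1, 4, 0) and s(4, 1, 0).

r·s = 1·4 + 4·1 + 0·0 = 4 + 4 + 0 = 8
|r| = √(1² + 4² + 0²) = √17 ≈ 4.123
|s| = √(4² + 1² + 0²) = √17 ≈ 4.123
cos θ = (r·s)/(|r||s|) = 8/(4.123·4.123) ≈ 0.4706
θ = arccos(0.4706) ≈ 61.93°

61.93°


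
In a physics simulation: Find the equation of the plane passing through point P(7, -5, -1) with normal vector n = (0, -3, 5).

The plane through P with normal n = (a, b, c) satisfies n·(r - P) = 0,
i.e. ax + by + cz = a·x₀ + b·y₀ + c·z₀.
d = 0·7 + (-3)·(-5) + 5·(-1)
  = 0 + 15 - 5
  = 10
Equation: -3y + 5z = 10

-3y + 5z = 10


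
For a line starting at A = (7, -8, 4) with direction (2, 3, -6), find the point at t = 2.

P(t) = A + t·d
  = (7 + 2·2, -8 + 3·2, 4 + (-6)·2)
  = (7 + 4, -8 + 6, 4 - 12)
  = (11, -2, -8)

(11, -2, -8)


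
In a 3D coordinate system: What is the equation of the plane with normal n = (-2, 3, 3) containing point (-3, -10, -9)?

The plane through P with normal n = (a, b, c) satisfies n·(r - P) = 0,
i.e. ax + by + cz = a·x₀ + b·y₀ + c·z₀.
d = (-2)·(-3) + 3·(-10) + 3·(-9)
  = 6 - 30 - 27
  = -51
Equation: -2x + 3y + 3z = -51

-2x + 3y + 3z = -51


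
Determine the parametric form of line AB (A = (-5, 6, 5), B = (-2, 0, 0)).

Direction vector d = B - A = (-2 + 5, 0 - 6, 0 - 5) = (3, -6, -5)
Parametric form r = A + t·d:
x = -5 + 3t, y = 6 - 6t, z = 5 - 5t

x = -5 + 3t, y = 6 - 6t, z = 5 - 5t


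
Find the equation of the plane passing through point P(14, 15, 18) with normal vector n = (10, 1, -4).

The plane through P with normal n = (a, b, c) satisfies n·(r - P) = 0,
i.e. ax + by + cz = a·x₀ + b·y₀ + c·z₀.
d = 10·14 + 1·15 + (-4)·18
  = 140 + 15 - 72
  = 83
Equation: 10x + y - 4z = 83

10x + y - 4z = 83


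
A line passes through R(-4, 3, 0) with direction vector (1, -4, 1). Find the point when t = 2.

P(t) = R + t·d
  = (-4 + 1·2, 3 + (-4)·2, 0 + 1·2)
  = (-4 + 2, 3 - 8, 0 + 2)
  = (-2, -5, 2)

(-2, -5, 2)


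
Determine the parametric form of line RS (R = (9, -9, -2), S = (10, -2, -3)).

Direction vector d = S - R = (10 - 9, -2 + 9, -3 + 2) = (1, 7, -1)
Parametric form r = R + t·d:
x = 9 + t, y = -9 + 7t, z = -2 - t

x = 9 + t, y = -9 + 7t, z = -2 - t


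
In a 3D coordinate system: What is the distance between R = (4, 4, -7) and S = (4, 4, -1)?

d = √[(x₂-x₁)² + (y₂-y₁)² + (z₂-z₁)²]
  = √[0² + 0² + 6²]
  = √[0 + 0 + 36]
  = √36
  ≈ 6

6


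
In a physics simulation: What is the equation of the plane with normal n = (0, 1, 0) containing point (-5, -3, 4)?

The plane through P with normal n = (a, b, c) satisfies n·(r - P) = 0,
i.e. ax + by + cz = a·x₀ + b·y₀ + c·z₀.
d = 0·(-5) + 1·(-3) + 0·4
  = 0 - 3 + 0
  = -3
Equation: y = -3

y = -3


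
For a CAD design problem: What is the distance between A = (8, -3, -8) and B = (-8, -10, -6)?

d = √[(x₂-x₁)² + (y₂-y₁)² + (z₂-z₁)²]
  = √[(-16)² + (-7)² + 2²]
  = √[256 + 49 + 4]
  = √309
  ≈ 17.58

17.58


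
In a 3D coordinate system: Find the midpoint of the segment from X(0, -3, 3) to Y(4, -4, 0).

M = ((x₁+x₂)/2, (y₁+y₂)/2, (z₁+z₂)/2)
  = ((0 + 4)/2, (-3 - 4)/2, (3 + 0)/2)
  = (4/2, -7/2, 3/2)
  = (2, -3.5, 1.5)

(2, -3.5, 1.5)


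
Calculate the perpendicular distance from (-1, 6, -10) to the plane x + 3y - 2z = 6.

distance = |a·x₀ + b·y₀ + c·z₀ - d| / √(a² + b² + c²)
  = |1·(-1) + 3·6 + (-2)·(-10) - 6| / √(1² + 3² + (-2)²)
  = |-1 + 18 + 20 - 6| / √(1 + 9 + 4)
  = |31| / √14
  = 31 / 3.742
  ≈ 8.285

8.285


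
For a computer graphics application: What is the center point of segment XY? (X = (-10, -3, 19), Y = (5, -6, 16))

M = ((x₁+x₂)/2, (y₁+y₂)/2, (z₁+z₂)/2)
  = ((-10 + 5)/2, (-3 - 6)/2, (19 + 16)/2)
  = (-5/2, -9/2, 35/2)
  = (-2.5, -4.5, 17.5)

(-2.5, -4.5, 17.5)


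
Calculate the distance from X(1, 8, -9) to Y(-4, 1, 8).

d = √[(x₂-x₁)² + (y₂-y₁)² + (z₂-z₁)²]
  = √[(-5)² + (-7)² + 17²]
  = √[25 + 49 + 289]
  = √363
  ≈ 19.05

19.05


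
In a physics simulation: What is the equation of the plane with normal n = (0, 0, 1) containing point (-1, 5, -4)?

The plane through P with normal n = (a, b, c) satisfies n·(r - P) = 0,
i.e. ax + by + cz = a·x₀ + b·y₀ + c·z₀.
d = 0·(-1) + 0·5 + 1·(-4)
  = 0 + 0 - 4
  = -4
Equation: z = -4

z = -4


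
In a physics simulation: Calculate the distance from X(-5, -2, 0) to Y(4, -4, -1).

d = √[(x₂-x₁)² + (y₂-y₁)² + (z₂-z₁)²]
  = √[9² + (-2)² + (-1)²]
  = √[81 + 4 + 1]
  = √86
  ≈ 9.274

9.274


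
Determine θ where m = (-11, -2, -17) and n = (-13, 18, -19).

m·n = (-11)·(-13) + (-2)·18 + (-17)·(-19) = 143 - 36 + 323 = 430
|m| = √((-11)² + (-2)² + (-17)²) = √414 ≈ 20.35
|n| = √((-13)² + 18² + (-19)²) = √854 ≈ 29.22
cos θ = (m·n)/(|m||n|) = 430/(20.35·29.22) ≈ 0.7232
θ = arccos(0.7232) ≈ 43.68°

43.68°


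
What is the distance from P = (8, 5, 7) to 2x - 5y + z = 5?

distance = |a·x₀ + b·y₀ + c·z₀ - d| / √(a² + b² + c²)
  = |2·8 + (-5)·5 + 1·7 - 5| / √(2² + (-5)² + 1²)
  = |16 - 25 + 7 - 5| / √(4 + 25 + 1)
  = |-7| / √30
  = 7 / 5.477
  ≈ 1.278

1.278


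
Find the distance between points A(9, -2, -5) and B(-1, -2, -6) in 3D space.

d = √[(x₂-x₁)² + (y₂-y₁)² + (z₂-z₁)²]
  = √[(-10)² + 0² + (-1)²]
  = √[100 + 0 + 1]
  = √101
  ≈ 10.05

10.05


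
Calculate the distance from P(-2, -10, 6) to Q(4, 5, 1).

d = √[(x₂-x₁)² + (y₂-y₁)² + (z₂-z₁)²]
  = √[6² + 15² + (-5)²]
  = √[36 + 225 + 25]
  = √286
  ≈ 16.91

16.91


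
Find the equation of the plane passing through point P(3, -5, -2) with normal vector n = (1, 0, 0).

The plane through P with normal n = (a, b, c) satisfies n·(r - P) = 0,
i.e. ax + by + cz = a·x₀ + b·y₀ + c·z₀.
d = 1·3 + 0·(-5) + 0·(-2)
  = 3 + 0 + 0
  = 3
Equation: x = 3

x = 3


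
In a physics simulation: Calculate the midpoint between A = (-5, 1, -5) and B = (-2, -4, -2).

M = ((x₁+x₂)/2, (y₁+y₂)/2, (z₁+z₂)/2)
  = ((-5 - 2)/2, (1 - 4)/2, (-5 - 2)/2)
  = (-7/2, -3/2, -7/2)
  = (-3.5, -1.5, -3.5)

(-3.5, -1.5, -3.5)


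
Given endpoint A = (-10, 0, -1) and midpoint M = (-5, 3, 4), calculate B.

B = 2M - A
  = (2·(-5) - (-10), 2·3 - 0, 2·4 - (-1))
  = (-10 + 10, 6 + 0, 8 + 1)
  = (0, 6, 9)

(0, 6, 9)


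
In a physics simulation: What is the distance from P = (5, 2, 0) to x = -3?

distance = |a·x₀ + b·y₀ + c·z₀ - d| / √(a² + b² + c²)
  = |1·5 + 0·2 + 0·0 - (-3)| / √(1² + 0² + 0²)
  = |5 + 0 + 0 + 3| / √(1 + 0 + 0)
  = |8| / √1
  = 8 / 1
  ≈ 8

8


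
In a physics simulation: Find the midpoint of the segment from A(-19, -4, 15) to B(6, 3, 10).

M = ((x₁+x₂)/2, (y₁+y₂)/2, (z₁+z₂)/2)
  = ((-19 + 6)/2, (-4 + 3)/2, (15 + 10)/2)
  = (-13/2, -1/2, 25/2)
  = (-6.5, -0.5, 12.5)

(-6.5, -0.5, 12.5)


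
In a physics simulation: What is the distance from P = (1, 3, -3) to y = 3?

distance = |a·x₀ + b·y₀ + c·z₀ - d| / √(a² + b² + c²)
  = |0·1 + 1·3 + 0·(-3) - 3| / √(0² + 1² + 0²)
  = |0 + 3 + 0 - 3| / √(0 + 1 + 0)
  = |0| / √1
  = 0 / 1
  ≈ 0

0


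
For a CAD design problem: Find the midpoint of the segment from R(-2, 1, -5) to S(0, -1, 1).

M = ((x₁+x₂)/2, (y₁+y₂)/2, (z₁+z₂)/2)
  = ((-2 + 0)/2, (1 - 1)/2, (-5 + 1)/2)
  = (-2/2, 0/2, -4/2)
  = (-1, 0, -2)

(-1, 0, -2)


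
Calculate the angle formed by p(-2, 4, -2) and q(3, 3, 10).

p·q = (-2)·3 + 4·3 + (-2)·10 = -6 + 12 - 20 = -14
|p| = √((-2)² + 4² + (-2)²) = √24 ≈ 4.899
|q| = √(3² + 3² + 10²) = √118 ≈ 10.86
cos θ = (p·q)/(|p||q|) = -14/(4.899·10.86) ≈ -0.2631
θ = arccos(-0.2631) ≈ 105.3°

105.3°


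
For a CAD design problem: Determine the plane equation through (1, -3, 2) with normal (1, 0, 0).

The plane through P with normal n = (a, b, c) satisfies n·(r - P) = 0,
i.e. ax + by + cz = a·x₀ + b·y₀ + c·z₀.
d = 1·1 + 0·(-3) + 0·2
  = 1 + 0 + 0
  = 1
Equation: x = 1

x = 1


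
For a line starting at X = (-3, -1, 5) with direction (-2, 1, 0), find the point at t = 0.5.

P(t) = X + t·d
  = (-3 + (-2)·0.5, -1 + 1·0.5, 5 + 0·0.5)
  = (-3 - 1, -1 + 0.5, 5 + 0)
  = (-4, -0.5, 5)

(-4, -0.5, 5)


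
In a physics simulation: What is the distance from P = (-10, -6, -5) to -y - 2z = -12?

distance = |a·x₀ + b·y₀ + c·z₀ - d| / √(a² + b² + c²)
  = |0·(-10) + (-1)·(-6) + (-2)·(-5) - (-12)| / √(0² + (-1)² + (-2)²)
  = |0 + 6 + 10 + 12| / √(0 + 1 + 4)
  = |28| / √5
  = 28 / 2.236
  ≈ 12.52

12.52


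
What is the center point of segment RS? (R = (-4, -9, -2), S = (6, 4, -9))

M = ((x₁+x₂)/2, (y₁+y₂)/2, (z₁+z₂)/2)
  = ((-4 + 6)/2, (-9 + 4)/2, (-2 - 9)/2)
  = (2/2, -5/2, -11/2)
  = (1, -2.5, -5.5)

(1, -2.5, -5.5)


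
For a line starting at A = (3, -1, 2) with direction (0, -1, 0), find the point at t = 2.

P(t) = A + t·d
  = (3 + 0·2, -1 + (-1)·2, 2 + 0·2)
  = (3 + 0, -1 - 2, 2 + 0)
  = (3, -3, 2)

(3, -3, 2)


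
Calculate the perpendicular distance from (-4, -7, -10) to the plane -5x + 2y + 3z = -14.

distance = |a·x₀ + b·y₀ + c·z₀ - d| / √(a² + b² + c²)
  = |(-5)·(-4) + 2·(-7) + 3·(-10) - (-14)| / √((-5)² + 2² + 3²)
  = |20 - 14 - 30 + 14| / √(25 + 4 + 9)
  = |-10| / √38
  = 10 / 6.164
  ≈ 1.622

1.622


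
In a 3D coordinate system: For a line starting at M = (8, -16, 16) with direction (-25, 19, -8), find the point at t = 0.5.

P(t) = M + t·d
  = (8 + (-25)·0.5, -16 + 19·0.5, 16 + (-8)·0.5)
  = (8 - 12.5, -16 + 9.5, 16 - 4)
  = (-4.5, -6.5, 12)

(-4.5, -6.5, 12)


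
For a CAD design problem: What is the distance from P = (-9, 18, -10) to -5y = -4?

distance = |a·x₀ + b·y₀ + c·z₀ - d| / √(a² + b² + c²)
  = |0·(-9) + (-5)·18 + 0·(-10) - (-4)| / √(0² + (-5)² + 0²)
  = |0 - 90 + 0 + 4| / √(0 + 25 + 0)
  = |-86| / √25
  = 86 / 5
  ≈ 17.2

17.2


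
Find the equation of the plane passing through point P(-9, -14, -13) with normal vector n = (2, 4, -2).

The plane through P with normal n = (a, b, c) satisfies n·(r - P) = 0,
i.e. ax + by + cz = a·x₀ + b·y₀ + c·z₀.
d = 2·(-9) + 4·(-14) + (-2)·(-13)
  = -18 - 56 + 26
  = -48
Equation: 2x + 4y - 2z = -48

2x + 4y - 2z = -48


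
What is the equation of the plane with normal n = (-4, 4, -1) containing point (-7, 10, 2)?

The plane through P with normal n = (a, b, c) satisfies n·(r - P) = 0,
i.e. ax + by + cz = a·x₀ + b·y₀ + c·z₀.
d = (-4)·(-7) + 4·10 + (-1)·2
  = 28 + 40 - 2
  = 66
Equation: -4x + 4y - z = 66

-4x + 4y - z = 66


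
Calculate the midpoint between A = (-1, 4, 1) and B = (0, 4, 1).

M = ((x₁+x₂)/2, (y₁+y₂)/2, (z₁+z₂)/2)
  = ((-1 + 0)/2, (4 + 4)/2, (1 + 1)/2)
  = (-1/2, 8/2, 2/2)
  = (-0.5, 4, 1)

(-0.5, 4, 1)


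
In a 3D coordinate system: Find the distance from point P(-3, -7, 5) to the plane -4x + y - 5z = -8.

distance = |a·x₀ + b·y₀ + c·z₀ - d| / √(a² + b² + c²)
  = |(-4)·(-3) + 1·(-7) + (-5)·5 - (-8)| / √((-4)² + 1² + (-5)²)
  = |12 - 7 - 25 + 8| / √(16 + 1 + 25)
  = |-12| / √42
  = 12 / 6.481
  ≈ 1.852

1.852


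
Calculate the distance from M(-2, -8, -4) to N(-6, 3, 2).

d = √[(x₂-x₁)² + (y₂-y₁)² + (z₂-z₁)²]
  = √[(-4)² + 11² + 6²]
  = √[16 + 121 + 36]
  = √173
  ≈ 13.15

13.15


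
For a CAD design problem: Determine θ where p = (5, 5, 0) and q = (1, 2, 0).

p·q = 5·1 + 5·2 + 0·0 = 5 + 10 + 0 = 15
|p| = √(5² + 5² + 0²) = √50 ≈ 7.071
|q| = √(1² + 2² + 0²) = √5 ≈ 2.236
cos θ = (p·q)/(|p||q|) = 15/(7.071·2.236) ≈ 0.9487
θ = arccos(0.9487) ≈ 18.43°

18.43°


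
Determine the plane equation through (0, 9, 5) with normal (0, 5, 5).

The plane through P with normal n = (a, b, c) satisfies n·(r - P) = 0,
i.e. ax + by + cz = a·x₀ + b·y₀ + c·z₀.
d = 0·0 + 5·9 + 5·5
  = 0 + 45 + 25
  = 70
Equation: 5y + 5z = 70

5y + 5z = 70


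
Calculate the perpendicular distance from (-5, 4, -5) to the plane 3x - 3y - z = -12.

distance = |a·x₀ + b·y₀ + c·z₀ - d| / √(a² + b² + c²)
  = |3·(-5) + (-3)·4 + (-1)·(-5) - (-12)| / √(3² + (-3)² + (-1)²)
  = |-15 - 12 + 5 + 12| / √(9 + 9 + 1)
  = |-10| / √19
  = 10 / 4.359
  ≈ 2.294

2.294


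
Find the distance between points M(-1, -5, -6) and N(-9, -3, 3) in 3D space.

d = √[(x₂-x₁)² + (y₂-y₁)² + (z₂-z₁)²]
  = √[(-8)² + 2² + 9²]
  = √[64 + 4 + 81]
  = √149
  ≈ 12.21

12.21


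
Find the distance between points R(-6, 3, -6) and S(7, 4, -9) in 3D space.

d = √[(x₂-x₁)² + (y₂-y₁)² + (z₂-z₁)²]
  = √[13² + 1² + (-3)²]
  = √[169 + 1 + 9]
  = √179
  ≈ 13.38

13.38


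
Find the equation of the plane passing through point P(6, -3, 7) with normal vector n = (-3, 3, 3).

The plane through P with normal n = (a, b, c) satisfies n·(r - P) = 0,
i.e. ax + by + cz = a·x₀ + b·y₀ + c·z₀.
d = (-3)·6 + 3·(-3) + 3·7
  = -18 - 9 + 21
  = -6
Equation: -3x + 3y + 3z = -6

-3x + 3y + 3z = -6


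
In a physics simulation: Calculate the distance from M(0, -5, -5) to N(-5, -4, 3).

d = √[(x₂-x₁)² + (y₂-y₁)² + (z₂-z₁)²]
  = √[(-5)² + 1² + 8²]
  = √[25 + 1 + 64]
  = √90
  ≈ 9.487

9.487


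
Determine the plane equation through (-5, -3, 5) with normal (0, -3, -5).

The plane through P with normal n = (a, b, c) satisfies n·(r - P) = 0,
i.e. ax + by + cz = a·x₀ + b·y₀ + c·z₀.
d = 0·(-5) + (-3)·(-3) + (-5)·5
  = 0 + 9 - 25
  = -16
Equation: -3y - 5z = -16

-3y - 5z = -16


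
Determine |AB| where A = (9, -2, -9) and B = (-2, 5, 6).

d = √[(x₂-x₁)² + (y₂-y₁)² + (z₂-z₁)²]
  = √[(-11)² + 7² + 15²]
  = √[121 + 49 + 225]
  = √395
  ≈ 19.87

19.87


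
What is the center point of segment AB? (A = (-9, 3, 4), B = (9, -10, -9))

M = ((x₁+x₂)/2, (y₁+y₂)/2, (z₁+z₂)/2)
  = ((-9 + 9)/2, (3 - 10)/2, (4 - 9)/2)
  = (0/2, -7/2, -5/2)
  = (0, -3.5, -2.5)

(0, -3.5, -2.5)


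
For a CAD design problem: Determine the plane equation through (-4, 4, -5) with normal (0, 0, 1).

The plane through P with normal n = (a, b, c) satisfies n·(r - P) = 0,
i.e. ax + by + cz = a·x₀ + b·y₀ + c·z₀.
d = 0·(-4) + 0·4 + 1·(-5)
  = 0 + 0 - 5
  = -5
Equation: z = -5

z = -5


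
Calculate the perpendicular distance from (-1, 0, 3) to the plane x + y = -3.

distance = |a·x₀ + b·y₀ + c·z₀ - d| / √(a² + b² + c²)
  = |1·(-1) + 1·0 + 0·3 - (-3)| / √(1² + 1² + 0²)
  = |-1 + 0 + 0 + 3| / √(1 + 1 + 0)
  = |2| / √2
  = 2 / 1.414
  ≈ 1.414

1.414


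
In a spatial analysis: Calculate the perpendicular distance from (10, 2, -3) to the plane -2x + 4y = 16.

distance = |a·x₀ + b·y₀ + c·z₀ - d| / √(a² + b² + c²)
  = |(-2)·10 + 4·2 + 0·(-3) - 16| / √((-2)² + 4² + 0²)
  = |-20 + 8 + 0 - 16| / √(4 + 16 + 0)
  = |-28| / √20
  = 28 / 4.472
  ≈ 6.261

6.261


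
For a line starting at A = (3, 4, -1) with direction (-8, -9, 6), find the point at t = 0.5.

P(t) = A + t·d
  = (3 + (-8)·0.5, 4 + (-9)·0.5, -1 + 6·0.5)
  = (3 - 4, 4 - 4.5, -1 + 3)
  = (-1, -0.5, 2)

(-1, -0.5, 2)


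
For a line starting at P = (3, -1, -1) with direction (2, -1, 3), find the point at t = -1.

P(t) = P + t·d
  = (3 + 2·(-1), -1 + (-1)·(-1), -1 + 3·(-1))
  = (3 - 2, -1 + 1, -1 - 3)
  = (1, 0, -4)

(1, 0, -4)


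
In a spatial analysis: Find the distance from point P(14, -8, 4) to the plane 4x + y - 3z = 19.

distance = |a·x₀ + b·y₀ + c·z₀ - d| / √(a² + b² + c²)
  = |4·14 + 1·(-8) + (-3)·4 - 19| / √(4² + 1² + (-3)²)
  = |56 - 8 - 12 - 19| / √(16 + 1 + 9)
  = |17| / √26
  = 17 / 5.099
  ≈ 3.334

3.334


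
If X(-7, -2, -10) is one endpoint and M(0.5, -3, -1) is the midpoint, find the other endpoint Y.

Y = 2M - X
  = (2·0.5 - (-7), 2·(-3) - (-2), 2·(-1) - (-10))
  = (1 + 7, -6 + 2, -2 + 10)
  = (8, -4, 8)

(8, -4, 8)


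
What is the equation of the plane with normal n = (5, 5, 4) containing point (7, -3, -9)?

The plane through P with normal n = (a, b, c) satisfies n·(r - P) = 0,
i.e. ax + by + cz = a·x₀ + b·y₀ + c·z₀.
d = 5·7 + 5·(-3) + 4·(-9)
  = 35 - 15 - 36
  = -16
Equation: 5x + 5y + 4z = -16

5x + 5y + 4z = -16


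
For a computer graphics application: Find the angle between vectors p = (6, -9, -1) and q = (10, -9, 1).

p·q = 6·10 + (-9)·(-9) + (-1)·1 = 60 + 81 - 1 = 140
|p| = √(6² + (-9)² + (-1)²) = √118 ≈ 10.86
|q| = √(10² + (-9)² + 1²) = √182 ≈ 13.49
cos θ = (p·q)/(|p||q|) = 140/(10.86·13.49) ≈ 0.9553
θ = arccos(0.9553) ≈ 17.19°

17.19°


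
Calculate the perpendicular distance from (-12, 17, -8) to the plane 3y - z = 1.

distance = |a·x₀ + b·y₀ + c·z₀ - d| / √(a² + b² + c²)
  = |0·(-12) + 3·17 + (-1)·(-8) - 1| / √(0² + 3² + (-1)²)
  = |0 + 51 + 8 - 1| / √(0 + 9 + 1)
  = |58| / √10
  = 58 / 3.162
  ≈ 18.34

18.34


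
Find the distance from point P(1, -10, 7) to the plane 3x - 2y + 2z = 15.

distance = |a·x₀ + b·y₀ + c·z₀ - d| / √(a² + b² + c²)
  = |3·1 + (-2)·(-10) + 2·7 - 15| / √(3² + (-2)² + 2²)
  = |3 + 20 + 14 - 15| / √(9 + 4 + 4)
  = |22| / √17
  = 22 / 4.123
  ≈ 5.336

5.336


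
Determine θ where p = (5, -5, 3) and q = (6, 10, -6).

p·q = 5·6 + (-5)·10 + 3·(-6) = 30 - 50 - 18 = -38
|p| = √(5² + (-5)² + 3²) = √59 ≈ 7.681
|q| = √(6² + 10² + (-6)²) = √172 ≈ 13.11
cos θ = (p·q)/(|p||q|) = -38/(7.681·13.11) ≈ -0.3772
θ = arccos(-0.3772) ≈ 112.2°

112.2°


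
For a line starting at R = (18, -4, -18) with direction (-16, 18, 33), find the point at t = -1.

P(t) = R + t·d
  = (18 + (-16)·(-1), -4 + 18·(-1), -18 + 33·(-1))
  = (18 + 16, -4 - 18, -18 - 33)
  = (34, -22, -51)

(34, -22, -51)


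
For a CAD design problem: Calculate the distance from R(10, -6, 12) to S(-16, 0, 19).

d = √[(x₂-x₁)² + (y₂-y₁)² + (z₂-z₁)²]
  = √[(-26)² + 6² + 7²]
  = √[676 + 36 + 49]
  = √761
  ≈ 27.59

27.59


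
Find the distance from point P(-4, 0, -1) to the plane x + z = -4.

distance = |a·x₀ + b·y₀ + c·z₀ - d| / √(a² + b² + c²)
  = |1·(-4) + 0·0 + 1·(-1) - (-4)| / √(1² + 0² + 1²)
  = |-4 + 0 - 1 + 4| / √(1 + 0 + 1)
  = |-1| / √2
  = 1 / 1.414
  ≈ 0.7071

0.7071


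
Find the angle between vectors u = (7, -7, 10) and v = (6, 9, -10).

u·v = 7·6 + (-7)·9 + 10·(-10) = 42 - 63 - 100 = -121
|u| = √(7² + (-7)² + 10²) = √198 ≈ 14.07
|v| = √(6² + 9² + (-10)²) = √217 ≈ 14.73
cos θ = (u·v)/(|u||v|) = -121/(14.07·14.73) ≈ -0.5837
θ = arccos(-0.5837) ≈ 125.7°

125.7°


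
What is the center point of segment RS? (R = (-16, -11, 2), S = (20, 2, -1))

M = ((x₁+x₂)/2, (y₁+y₂)/2, (z₁+z₂)/2)
  = ((-16 + 20)/2, (-11 + 2)/2, (2 - 1)/2)
  = (4/2, -9/2, 1/2)
  = (2, -4.5, 0.5)

(2, -4.5, 0.5)


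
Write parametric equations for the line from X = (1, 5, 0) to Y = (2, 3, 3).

Direction vector d = Y - X = (2 - 1, 3 - 5, 3 + 0) = (1, -2, 3)
Parametric form r = X + t·d:
x = 1 + t, y = 5 - 2t, z = 0 + 3t

x = 1 + t, y = 5 - 2t, z = 0 + 3t


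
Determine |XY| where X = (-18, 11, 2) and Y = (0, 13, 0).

d = √[(x₂-x₁)² + (y₂-y₁)² + (z₂-z₁)²]
  = √[18² + 2² + (-2)²]
  = √[324 + 4 + 4]
  = √332
  ≈ 18.22

18.22


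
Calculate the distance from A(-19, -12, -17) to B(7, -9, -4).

d = √[(x₂-x₁)² + (y₂-y₁)² + (z₂-z₁)²]
  = √[26² + 3² + 13²]
  = √[676 + 9 + 169]
  = √854
  ≈ 29.22

29.22


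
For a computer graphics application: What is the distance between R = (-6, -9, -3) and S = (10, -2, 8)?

d = √[(x₂-x₁)² + (y₂-y₁)² + (z₂-z₁)²]
  = √[16² + 7² + 11²]
  = √[256 + 49 + 121]
  = √426
  ≈ 20.64

20.64


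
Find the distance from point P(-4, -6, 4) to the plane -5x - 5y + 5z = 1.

distance = |a·x₀ + b·y₀ + c·z₀ - d| / √(a² + b² + c²)
  = |(-5)·(-4) + (-5)·(-6) + 5·4 - 1| / √((-5)² + (-5)² + 5²)
  = |20 + 30 + 20 - 1| / √(25 + 25 + 25)
  = |69| / √75
  = 69 / 8.66
  ≈ 7.967

7.967


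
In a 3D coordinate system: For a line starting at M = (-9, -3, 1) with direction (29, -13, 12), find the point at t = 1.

P(t) = M + t·d
  = (-9 + 29·1, -3 + (-13)·1, 1 + 12·1)
  = (-9 + 29, -3 - 13, 1 + 12)
  = (20, -16, 13)

(20, -16, 13)


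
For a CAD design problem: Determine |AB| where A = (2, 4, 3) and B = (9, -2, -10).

d = √[(x₂-x₁)² + (y₂-y₁)² + (z₂-z₁)²]
  = √[7² + (-6)² + (-13)²]
  = √[49 + 36 + 169]
  = √254
  ≈ 15.94

15.94


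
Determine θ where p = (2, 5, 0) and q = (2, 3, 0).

p·q = 2·2 + 5·3 + 0·0 = 4 + 15 + 0 = 19
|p| = √(2² + 5² + 0²) = √29 ≈ 5.385
|q| = √(2² + 3² + 0²) = √13 ≈ 3.606
cos θ = (p·q)/(|p||q|) = 19/(5.385·3.606) ≈ 0.9785
θ = arccos(0.9785) ≈ 11.89°

11.89°


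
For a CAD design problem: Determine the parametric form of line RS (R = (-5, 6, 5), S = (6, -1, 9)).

Direction vector d = S - R = (6 + 5, -1 - 6, 9 - 5) = (11, -7, 4)
Parametric form r = R + t·d:
x = -5 + 11t, y = 6 - 7t, z = 5 + 4t

x = -5 + 11t, y = 6 - 7t, z = 5 + 4t


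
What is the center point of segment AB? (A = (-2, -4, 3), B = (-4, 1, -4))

M = ((x₁+x₂)/2, (y₁+y₂)/2, (z₁+z₂)/2)
  = ((-2 - 4)/2, (-4 + 1)/2, (3 - 4)/2)
  = (-6/2, -3/2, -1/2)
  = (-3, -1.5, -0.5)

(-3, -1.5, -0.5)


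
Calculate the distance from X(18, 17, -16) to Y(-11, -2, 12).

d = √[(x₂-x₁)² + (y₂-y₁)² + (z₂-z₁)²]
  = √[(-29)² + (-19)² + 28²]
  = √[841 + 361 + 784]
  = √1986
  ≈ 44.56

44.56


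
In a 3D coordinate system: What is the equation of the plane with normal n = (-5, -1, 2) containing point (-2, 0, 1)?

The plane through P with normal n = (a, b, c) satisfies n·(r - P) = 0,
i.e. ax + by + cz = a·x₀ + b·y₀ + c·z₀.
d = (-5)·(-2) + (-1)·0 + 2·1
  = 10 + 0 + 2
  = 12
Equation: -5x - y + 2z = 12

-5x - y + 2z = 12


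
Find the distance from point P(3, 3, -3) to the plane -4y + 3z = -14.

distance = |a·x₀ + b·y₀ + c·z₀ - d| / √(a² + b² + c²)
  = |0·3 + (-4)·3 + 3·(-3) - (-14)| / √(0² + (-4)² + 3²)
  = |0 - 12 - 9 + 14| / √(0 + 16 + 9)
  = |-7| / √25
  = 7 / 5
  ≈ 1.4

1.4


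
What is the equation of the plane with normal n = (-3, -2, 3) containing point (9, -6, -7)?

The plane through P with normal n = (a, b, c) satisfies n·(r - P) = 0,
i.e. ax + by + cz = a·x₀ + b·y₀ + c·z₀.
d = (-3)·9 + (-2)·(-6) + 3·(-7)
  = -27 + 12 - 21
  = -36
Equation: -3x - 2y + 3z = -36

-3x - 2y + 3z = -36


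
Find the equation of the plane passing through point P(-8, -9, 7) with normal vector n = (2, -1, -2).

The plane through P with normal n = (a, b, c) satisfies n·(r - P) = 0,
i.e. ax + by + cz = a·x₀ + b·y₀ + c·z₀.
d = 2·(-8) + (-1)·(-9) + (-2)·7
  = -16 + 9 - 14
  = -21
Equation: 2x - y - 2z = -21

2x - y - 2z = -21


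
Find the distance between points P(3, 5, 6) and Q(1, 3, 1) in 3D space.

d = √[(x₂-x₁)² + (y₂-y₁)² + (z₂-z₁)²]
  = √[(-2)² + (-2)² + (-5)²]
  = √[4 + 4 + 25]
  = √33
  ≈ 5.745

5.745


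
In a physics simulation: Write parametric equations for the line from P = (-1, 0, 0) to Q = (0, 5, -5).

Direction vector d = Q - P = (0 + 1, 5 + 0, -5 + 0) = (1, 5, -5)
Parametric form r = P + t·d:
x = -1 + t, y = 0 + 5t, z = 0 - 5t

x = -1 + t, y = 0 + 5t, z = 0 - 5t


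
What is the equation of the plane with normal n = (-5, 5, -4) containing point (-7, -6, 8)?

The plane through P with normal n = (a, b, c) satisfies n·(r - P) = 0,
i.e. ax + by + cz = a·x₀ + b·y₀ + c·z₀.
d = (-5)·(-7) + 5·(-6) + (-4)·8
  = 35 - 30 - 32
  = -27
Equation: -5x + 5y - 4z = -27

-5x + 5y - 4z = -27


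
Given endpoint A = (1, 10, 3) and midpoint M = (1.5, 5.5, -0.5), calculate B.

B = 2M - A
  = (2·1.5 - 1, 2·5.5 - 10, 2·(-0.5) - 3)
  = (3 - 1, 11 - 10, -1 - 3)
  = (2, 1, -4)

(2, 1, -4)


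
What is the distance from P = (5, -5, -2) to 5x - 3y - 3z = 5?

distance = |a·x₀ + b·y₀ + c·z₀ - d| / √(a² + b² + c²)
  = |5·5 + (-3)·(-5) + (-3)·(-2) - 5| / √(5² + (-3)² + (-3)²)
  = |25 + 15 + 6 - 5| / √(25 + 9 + 9)
  = |41| / √43
  = 41 / 6.557
  ≈ 6.252

6.252


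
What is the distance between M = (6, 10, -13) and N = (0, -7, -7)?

d = √[(x₂-x₁)² + (y₂-y₁)² + (z₂-z₁)²]
  = √[(-6)² + (-17)² + 6²]
  = √[36 + 289 + 36]
  = √361
  ≈ 19

19


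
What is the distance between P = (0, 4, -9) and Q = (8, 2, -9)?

d = √[(x₂-x₁)² + (y₂-y₁)² + (z₂-z₁)²]
  = √[8² + (-2)² + 0²]
  = √[64 + 4 + 0]
  = √68
  ≈ 8.246

8.246


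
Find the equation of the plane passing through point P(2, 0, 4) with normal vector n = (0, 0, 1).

The plane through P with normal n = (a, b, c) satisfies n·(r - P) = 0,
i.e. ax + by + cz = a·x₀ + b·y₀ + c·z₀.
d = 0·2 + 0·0 + 1·4
  = 0 + 0 + 4
  = 4
Equation: z = 4

z = 4


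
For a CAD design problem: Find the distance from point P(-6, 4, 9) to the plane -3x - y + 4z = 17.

distance = |a·x₀ + b·y₀ + c·z₀ - d| / √(a² + b² + c²)
  = |(-3)·(-6) + (-1)·4 + 4·9 - 17| / √((-3)² + (-1)² + 4²)
  = |18 - 4 + 36 - 17| / √(9 + 1 + 16)
  = |33| / √26
  = 33 / 5.099
  ≈ 6.472

6.472


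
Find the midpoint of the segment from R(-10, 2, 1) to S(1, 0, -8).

M = ((x₁+x₂)/2, (y₁+y₂)/2, (z₁+z₂)/2)
  = ((-10 + 1)/2, (2 + 0)/2, (1 - 8)/2)
  = (-9/2, 2/2, -7/2)
  = (-4.5, 1, -3.5)

(-4.5, 1, -3.5)


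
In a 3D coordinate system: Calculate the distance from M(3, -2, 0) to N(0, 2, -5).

d = √[(x₂-x₁)² + (y₂-y₁)² + (z₂-z₁)²]
  = √[(-3)² + 4² + (-5)²]
  = √[9 + 16 + 25]
  = √50
  ≈ 7.071

7.071


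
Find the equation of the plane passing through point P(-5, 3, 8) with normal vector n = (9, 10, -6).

The plane through P with normal n = (a, b, c) satisfies n·(r - P) = 0,
i.e. ax + by + cz = a·x₀ + b·y₀ + c·z₀.
d = 9·(-5) + 10·3 + (-6)·8
  = -45 + 30 - 48
  = -63
Equation: 9x + 10y - 6z = -63

9x + 10y - 6z = -63


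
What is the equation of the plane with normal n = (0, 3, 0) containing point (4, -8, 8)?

The plane through P with normal n = (a, b, c) satisfies n·(r - P) = 0,
i.e. ax + by + cz = a·x₀ + b·y₀ + c·z₀.
d = 0·4 + 3·(-8) + 0·8
  = 0 - 24 + 0
  = -24
Equation: 3y = -24

3y = -24


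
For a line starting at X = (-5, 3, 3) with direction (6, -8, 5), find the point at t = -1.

P(t) = X + t·d
  = (-5 + 6·(-1), 3 + (-8)·(-1), 3 + 5·(-1))
  = (-5 - 6, 3 + 8, 3 - 5)
  = (-11, 11, -2)

(-11, 11, -2)


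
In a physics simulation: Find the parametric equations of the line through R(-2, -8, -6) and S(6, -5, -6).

Direction vector d = S - R = (6 + 2, -5 + 8, -6 + 6) = (8, 3, 0)
Parametric form r = R + t·d:
x = -2 + 8t, y = -8 + 3t, z = -6

x = -2 + 8t, y = -8 + 3t, z = -6


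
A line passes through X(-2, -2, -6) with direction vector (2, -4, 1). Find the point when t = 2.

P(t) = X + t·d
  = (-2 + 2·2, -2 + (-4)·2, -6 + 1·2)
  = (-2 + 4, -2 - 8, -6 + 2)
  = (2, -10, -4)

(2, -10, -4)


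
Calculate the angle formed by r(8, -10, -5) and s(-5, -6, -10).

r·s = 8·(-5) + (-10)·(-6) + (-5)·(-10) = -40 + 60 + 50 = 70
|r| = √(8² + (-10)² + (-5)²) = √189 ≈ 13.75
|s| = √((-5)² + (-6)² + (-10)²) = √161 ≈ 12.69
cos θ = (r·s)/(|r||s|) = 70/(13.75·12.69) ≈ 0.4013
θ = arccos(0.4013) ≈ 66.34°

66.34°


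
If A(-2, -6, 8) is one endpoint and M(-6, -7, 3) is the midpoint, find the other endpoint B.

B = 2M - A
  = (2·(-6) - (-2), 2·(-7) - (-6), 2·3 - 8)
  = (-12 + 2, -14 + 6, 6 - 8)
  = (-10, -8, -2)

(-10, -8, -2)


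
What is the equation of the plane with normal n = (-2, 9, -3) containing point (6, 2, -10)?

The plane through P with normal n = (a, b, c) satisfies n·(r - P) = 0,
i.e. ax + by + cz = a·x₀ + b·y₀ + c·z₀.
d = (-2)·6 + 9·2 + (-3)·(-10)
  = -12 + 18 + 30
  = 36
Equation: -2x + 9y - 3z = 36

-2x + 9y - 3z = 36


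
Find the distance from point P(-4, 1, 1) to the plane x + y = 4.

distance = |a·x₀ + b·y₀ + c·z₀ - d| / √(a² + b² + c²)
  = |1·(-4) + 1·1 + 0·1 - 4| / √(1² + 1² + 0²)
  = |-4 + 1 + 0 - 4| / √(1 + 1 + 0)
  = |-7| / √2
  = 7 / 1.414
  ≈ 4.95

4.95


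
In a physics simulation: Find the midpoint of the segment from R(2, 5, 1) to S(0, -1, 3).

M = ((x₁+x₂)/2, (y₁+y₂)/2, (z₁+z₂)/2)
  = ((2 + 0)/2, (5 - 1)/2, (1 + 3)/2)
  = (2/2, 4/2, 4/2)
  = (1, 2, 2)

(1, 2, 2)


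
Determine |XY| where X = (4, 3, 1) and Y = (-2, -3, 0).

d = √[(x₂-x₁)² + (y₂-y₁)² + (z₂-z₁)²]
  = √[(-6)² + (-6)² + (-1)²]
  = √[36 + 36 + 1]
  = √73
  ≈ 8.544

8.544


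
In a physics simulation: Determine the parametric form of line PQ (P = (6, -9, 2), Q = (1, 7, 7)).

Direction vector d = Q - P = (1 - 6, 7 + 9, 7 - 2) = (-5, 16, 5)
Parametric form r = P + t·d:
x = 6 - 5t, y = -9 + 16t, z = 2 + 5t

x = 6 - 5t, y = -9 + 16t, z = 2 + 5t


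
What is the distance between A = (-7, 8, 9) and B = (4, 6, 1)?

d = √[(x₂-x₁)² + (y₂-y₁)² + (z₂-z₁)²]
  = √[11² + (-2)² + (-8)²]
  = √[121 + 4 + 64]
  = √189
  ≈ 13.75

13.75


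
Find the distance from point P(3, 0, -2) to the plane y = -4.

distance = |a·x₀ + b·y₀ + c·z₀ - d| / √(a² + b² + c²)
  = |0·3 + 1·0 + 0·(-2) - (-4)| / √(0² + 1² + 0²)
  = |0 + 0 + 0 + 4| / √(0 + 1 + 0)
  = |4| / √1
  = 4 / 1
  ≈ 4

4


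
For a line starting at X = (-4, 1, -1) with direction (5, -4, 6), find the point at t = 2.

P(t) = X + t·d
  = (-4 + 5·2, 1 + (-4)·2, -1 + 6·2)
  = (-4 + 10, 1 - 8, -1 + 12)
  = (6, -7, 11)

(6, -7, 11)


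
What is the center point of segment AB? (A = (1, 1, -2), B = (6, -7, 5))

M = ((x₁+x₂)/2, (y₁+y₂)/2, (z₁+z₂)/2)
  = ((1 + 6)/2, (1 - 7)/2, (-2 + 5)/2)
  = (7/2, -6/2, 3/2)
  = (3.5, -3, 1.5)

(3.5, -3, 1.5)


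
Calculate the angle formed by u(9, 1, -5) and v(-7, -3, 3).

u·v = 9·(-7) + 1·(-3) + (-5)·3 = -63 - 3 - 15 = -81
|u| = √(9² + 1² + (-5)²) = √107 ≈ 10.34
|v| = √((-7)² + (-3)² + 3²) = √67 ≈ 8.185
cos θ = (u·v)/(|u||v|) = -81/(10.34·8.185) ≈ -0.9567
θ = arccos(-0.9567) ≈ 163.1°

163.1°


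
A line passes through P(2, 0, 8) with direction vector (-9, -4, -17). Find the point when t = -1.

P(t) = P + t·d
  = (2 + (-9)·(-1), 0 + (-4)·(-1), 8 + (-17)·(-1))
  = (2 + 9, 0 + 4, 8 + 17)
  = (11, 4, 25)

(11, 4, 25)


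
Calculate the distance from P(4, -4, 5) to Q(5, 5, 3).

d = √[(x₂-x₁)² + (y₂-y₁)² + (z₂-z₁)²]
  = √[1² + 9² + (-2)²]
  = √[1 + 81 + 4]
  = √86
  ≈ 9.274

9.274


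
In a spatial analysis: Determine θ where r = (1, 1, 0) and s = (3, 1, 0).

r·s = 1·3 + 1·1 + 0·0 = 3 + 1 + 0 = 4
|r| = √(1² + 1² + 0²) = √2 ≈ 1.414
|s| = √(3² + 1² + 0²) = √10 ≈ 3.162
cos θ = (r·s)/(|r||s|) = 4/(1.414·3.162) ≈ 0.8944
θ = arccos(0.8944) ≈ 26.57°

26.57°


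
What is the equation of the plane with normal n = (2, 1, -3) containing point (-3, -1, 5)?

The plane through P with normal n = (a, b, c) satisfies n·(r - P) = 0,
i.e. ax + by + cz = a·x₀ + b·y₀ + c·z₀.
d = 2·(-3) + 1·(-1) + (-3)·5
  = -6 - 1 - 15
  = -22
Equation: 2x + y - 3z = -22

2x + y - 3z = -22


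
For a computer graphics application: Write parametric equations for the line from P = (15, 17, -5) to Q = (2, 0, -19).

Direction vector d = Q - P = (2 - 15, 0 - 17, -19 + 5) = (-13, -17, -14)
Parametric form r = P + t·d:
x = 15 - 13t, y = 17 - 17t, z = -5 - 14t

x = 15 - 13t, y = 17 - 17t, z = -5 - 14t


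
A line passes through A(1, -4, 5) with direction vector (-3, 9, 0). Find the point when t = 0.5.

P(t) = A + t·d
  = (1 + (-3)·0.5, -4 + 9·0.5, 5 + 0·0.5)
  = (1 - 1.5, -4 + 4.5, 5 + 0)
  = (-0.5, 0.5, 5)

(-0.5, 0.5, 5)


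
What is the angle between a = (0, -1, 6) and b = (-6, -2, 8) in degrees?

a·b = 0·(-6) + (-1)·(-2) + 6·8 = 0 + 2 + 48 = 50
|a| = √(0² + (-1)² + 6²) = √37 ≈ 6.083
|b| = √((-6)² + (-2)² + 8²) = √104 ≈ 10.2
cos θ = (a·b)/(|a||b|) = 50/(6.083·10.2) ≈ 0.806
θ = arccos(0.806) ≈ 36.29°

36.29°


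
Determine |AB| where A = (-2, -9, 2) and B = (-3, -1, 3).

d = √[(x₂-x₁)² + (y₂-y₁)² + (z₂-z₁)²]
  = √[(-1)² + 8² + 1²]
  = √[1 + 64 + 1]
  = √66
  ≈ 8.124

8.124


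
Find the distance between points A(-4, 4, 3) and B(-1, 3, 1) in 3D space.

d = √[(x₂-x₁)² + (y₂-y₁)² + (z₂-z₁)²]
  = √[3² + (-1)² + (-2)²]
  = √[9 + 1 + 4]
  = √14
  ≈ 3.742

3.742


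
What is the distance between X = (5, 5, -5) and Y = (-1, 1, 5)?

d = √[(x₂-x₁)² + (y₂-y₁)² + (z₂-z₁)²]
  = √[(-6)² + (-4)² + 10²]
  = √[36 + 16 + 100]
  = √152
  ≈ 12.33

12.33


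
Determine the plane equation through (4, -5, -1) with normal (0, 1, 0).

The plane through P with normal n = (a, b, c) satisfies n·(r - P) = 0,
i.e. ax + by + cz = a·x₀ + b·y₀ + c·z₀.
d = 0·4 + 1·(-5) + 0·(-1)
  = 0 - 5 + 0
  = -5
Equation: y = -5

y = -5
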